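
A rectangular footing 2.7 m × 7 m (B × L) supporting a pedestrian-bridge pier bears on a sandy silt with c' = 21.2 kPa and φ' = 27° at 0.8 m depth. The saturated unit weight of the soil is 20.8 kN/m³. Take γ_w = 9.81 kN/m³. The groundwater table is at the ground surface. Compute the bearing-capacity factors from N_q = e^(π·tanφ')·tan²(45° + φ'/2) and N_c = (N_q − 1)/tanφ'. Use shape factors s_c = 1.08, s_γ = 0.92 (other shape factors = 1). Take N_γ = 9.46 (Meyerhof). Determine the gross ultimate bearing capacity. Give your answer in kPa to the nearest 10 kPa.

tan27° = 0.5095, so N_q = e^(π×0.5095)·tan²(58.5°) = 4.957 × 2.663 = 13.2.
N_c = (13.2 − 1)/tan27° = 23.94.
γ' = 20.8 − 9.81 = 10.99 kN/m³ (submerged throughout). q = 10.99 × 0.8 = 8.792 kPa; the same γ' applies in the ½γBN_γ term.
c·N_c·s_c = 21.2 × 23.942 × 1.08 = 548.18 kPa
q·N_q = 8.792 × 13.199 = 116.05 kPa
0.5·γ·B·N_γ·s_γ = 0.5 × 10.99 × 2.7 × 9.46 × 0.92 = 129.13 kPa
q_ult = 548.18 + 116.05 + 129.13 = 793.35 kPa.

q_ult ≈ 790 kPa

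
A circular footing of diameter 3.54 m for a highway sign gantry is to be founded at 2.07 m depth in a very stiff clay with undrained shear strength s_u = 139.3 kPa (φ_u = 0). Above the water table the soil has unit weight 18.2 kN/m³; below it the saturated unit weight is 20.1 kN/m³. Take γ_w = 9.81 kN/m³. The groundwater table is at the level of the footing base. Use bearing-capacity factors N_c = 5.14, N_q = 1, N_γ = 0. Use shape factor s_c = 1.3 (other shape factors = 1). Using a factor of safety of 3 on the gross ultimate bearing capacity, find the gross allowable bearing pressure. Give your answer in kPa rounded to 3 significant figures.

q_all ≈ 323 kPa

q = γ·D_f = 18.2 × 2.07 = 37.674 kPa.
c·N_c·s_c = 139.3 × 5.14 × 1.3 = 930.8 kPa
q·N_q = 37.674 × 1 = 37.674 kPa
q_ult = 930.8 + 37.674 = 968.48 kPa.
q_all = 968.48 / 3 = 322.83 kPa.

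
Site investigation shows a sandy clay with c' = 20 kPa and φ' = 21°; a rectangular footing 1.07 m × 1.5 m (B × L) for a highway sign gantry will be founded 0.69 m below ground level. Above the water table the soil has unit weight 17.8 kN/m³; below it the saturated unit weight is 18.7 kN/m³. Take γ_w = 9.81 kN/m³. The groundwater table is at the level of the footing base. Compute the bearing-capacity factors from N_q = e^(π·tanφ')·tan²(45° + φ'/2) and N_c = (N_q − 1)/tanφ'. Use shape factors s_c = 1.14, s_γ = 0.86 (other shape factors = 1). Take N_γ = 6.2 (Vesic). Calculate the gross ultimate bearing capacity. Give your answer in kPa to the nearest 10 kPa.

tan21° = 0.3839, so N_q = e^(π×0.3839)·tan²(55.5°) = 3.34 × 2.117 = 7.07.
N_c = (7.07 − 1)/tan21° = 15.81.
Overburden at base level: q = 17.8 × 0.69 = 12.282 kPa.
Below the base the soil is submerged, so the ½γBN_γ term uses γ' = 18.7 − 9.81 = 8.89 kN/m³.
Cohesion term c·N_c·s_c = 20 × 15.815 × 1.14 = 360.58 kPa; surcharge term q·N_q = 12.282 × 7.0708 = 86.843 kPa; self-weight term 0.5·γ·B·N_γ·s_γ = 0.5 × 8.89 × 1.07 × 6.2 × 0.86 = 25.36 kPa.
q_ult = 360.58 + 86.843 + 25.36 = 472.78 kPa.

q_ult ≈ 470 kPa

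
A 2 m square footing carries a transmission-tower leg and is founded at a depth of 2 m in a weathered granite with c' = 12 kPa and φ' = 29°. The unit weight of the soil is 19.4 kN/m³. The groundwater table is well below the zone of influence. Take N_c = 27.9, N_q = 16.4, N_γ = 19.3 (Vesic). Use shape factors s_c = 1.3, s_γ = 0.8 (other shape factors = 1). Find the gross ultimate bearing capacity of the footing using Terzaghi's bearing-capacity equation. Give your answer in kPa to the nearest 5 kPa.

Overburden at base level: q = 19.4 × 2 = 38.8 kPa.
Cohesion term c·N_c·s_c = 12 × 27.9 × 1.3 = 435.24 kPa; surcharge term q·N_q = 38.8 × 16.4 = 636.32 kPa; self-weight term 0.5·γ·B·N_γ·s_γ = 0.5 × 19.4 × 2 × 19.3 × 0.8 = 299.54 kPa.
q_ult = 435.24 + 636.32 + 299.54 = 1371.1 kPa.

q_ult ≈ 1370 kPa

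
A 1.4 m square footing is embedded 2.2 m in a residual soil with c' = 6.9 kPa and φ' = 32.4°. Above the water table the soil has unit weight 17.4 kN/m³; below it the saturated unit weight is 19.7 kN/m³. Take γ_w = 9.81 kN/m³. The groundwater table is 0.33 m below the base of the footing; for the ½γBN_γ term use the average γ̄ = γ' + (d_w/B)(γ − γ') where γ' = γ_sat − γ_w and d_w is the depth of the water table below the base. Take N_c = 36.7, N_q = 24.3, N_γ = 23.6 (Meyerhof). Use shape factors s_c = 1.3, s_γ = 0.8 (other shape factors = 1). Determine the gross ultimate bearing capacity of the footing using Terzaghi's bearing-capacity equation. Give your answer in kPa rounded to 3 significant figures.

q = γ·D_f = 17.4 × 2.2 = 38.28 kPa.
γ' = 9.89 kN/m³; averaging over the depth B below the base, γ̄ = γ' + (d_w/B)(γ − γ') = 11.66 kN/m³.
c·N_c·s_c = 6.9 × 36.7 × 1.3 = 329.2 kPa
q·N_q = 38.28 × 24.3 = 930.2 kPa
0.5·γ·B·N_γ·s_γ = 0.5 × 11.66 × 1.4 × 23.6 × 0.8 = 154.1 kPa
q_ult = 329.2 + 930.2 + 154.1 = 1413.5 kPa.

q_ult ≈ 1410 kPa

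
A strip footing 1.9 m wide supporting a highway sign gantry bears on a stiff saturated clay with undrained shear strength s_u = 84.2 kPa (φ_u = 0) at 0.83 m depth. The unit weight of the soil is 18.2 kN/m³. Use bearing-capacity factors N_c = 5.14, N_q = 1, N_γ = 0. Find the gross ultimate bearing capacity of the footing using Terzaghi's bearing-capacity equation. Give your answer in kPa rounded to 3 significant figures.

q_ult ≈ 448 kPa

Effective surcharge at the founding depth q = γ·D_f = 18.2 × 0.83 = 15.106 kPa.
q_ult = c·N_c + q·N_q
     = 84.2 × 5.14 + 15.106 × 1
     = 432.79 + 15.106 = 447.89 kPa.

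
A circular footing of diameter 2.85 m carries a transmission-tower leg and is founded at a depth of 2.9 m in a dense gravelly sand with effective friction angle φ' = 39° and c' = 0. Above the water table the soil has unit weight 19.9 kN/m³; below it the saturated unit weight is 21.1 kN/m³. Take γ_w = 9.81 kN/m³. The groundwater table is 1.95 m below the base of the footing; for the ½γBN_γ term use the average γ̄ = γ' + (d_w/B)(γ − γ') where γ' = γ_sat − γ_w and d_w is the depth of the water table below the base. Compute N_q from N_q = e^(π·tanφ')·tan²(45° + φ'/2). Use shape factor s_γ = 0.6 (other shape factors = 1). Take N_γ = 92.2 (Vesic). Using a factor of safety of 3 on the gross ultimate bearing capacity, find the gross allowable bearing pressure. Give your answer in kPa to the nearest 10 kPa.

N_q = e^(π·tan39°)·tan²(64.5°) = 55.96.
Effective surcharge at the founding depth q = γ·D_f = 19.9 × 2.9 = 57.71 kPa.
With d_w = 1.95 m < B, γ̄ = 11.29 + (1.95/2.85) × (19.9 − 11.29) = 17.181 kN/m³.
q_ult = q·N_q + 0.5·γ·B·N_γ·s_γ
     = 57.71 × 55.957 + 0.5 × 17.181 × 2.85 × 92.2 × 0.6
     = 3229.3 + 1354.4 = 4583.7 kPa.
q_all = 4583.7 / 3 = 1527.9 kPa.

q_all ≈ 1530 kPa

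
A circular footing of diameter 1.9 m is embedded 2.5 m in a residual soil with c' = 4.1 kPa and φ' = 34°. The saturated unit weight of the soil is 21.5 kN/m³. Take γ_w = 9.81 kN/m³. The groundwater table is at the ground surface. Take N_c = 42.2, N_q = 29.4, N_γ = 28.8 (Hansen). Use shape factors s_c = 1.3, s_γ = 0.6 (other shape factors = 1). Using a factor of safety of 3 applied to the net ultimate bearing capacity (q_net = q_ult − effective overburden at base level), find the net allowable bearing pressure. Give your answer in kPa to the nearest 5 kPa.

q_all(net) ≈ 415 kPa

Water table at ground surface, so effective unit weight γ' = 21.5 − 9.81 = 11.69 kN/m³ is used throughout; overburden q = 11.69 × 2.5 = 29.225 kPa; the same γ' applies in the ½γBN_γ term.
Cohesion term c·N_c·s_c = 4.1 × 42.2 × 1.3 = 224.93 kPa; surcharge term q·N_q = 29.225 × 29.4 = 859.21 kPa; self-weight term 0.5·γ·B·N_γ·s_γ = 0.5 × 11.69 × 1.9 × 28.8 × 0.6 = 191.9 kPa.
q_ult = 224.93 + 859.21 + 191.9 = 1276 kPa.
Net ultimate: q_net = 1276 − 29.225 = 1246.8 kPa.
q_all(net) = 1246.8 / 3 = 415.61 kPa.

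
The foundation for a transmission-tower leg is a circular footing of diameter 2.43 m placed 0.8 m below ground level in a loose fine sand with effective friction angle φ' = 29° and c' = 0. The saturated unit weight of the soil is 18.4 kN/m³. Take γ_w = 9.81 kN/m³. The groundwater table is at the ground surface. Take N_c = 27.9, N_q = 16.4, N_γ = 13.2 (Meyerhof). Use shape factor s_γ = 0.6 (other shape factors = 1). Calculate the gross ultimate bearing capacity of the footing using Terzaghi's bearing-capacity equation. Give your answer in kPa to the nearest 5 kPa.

γ' = 18.4 − 9.81 = 8.59 kN/m³ (submerged throughout). q = 8.59 × 0.8 = 6.872 kPa; the same γ' applies in the ½γBN_γ term.
q·N_q = 6.872 × 16.4 = 112.7 kPa
0.5·γ·B·N_γ·s_γ = 0.5 × 8.59 × 2.43 × 13.2 × 0.6 = 82.66 kPa
q_ult = 112.7 + 82.66 = 195.36 kPa.

q_ult ≈ 195 kPa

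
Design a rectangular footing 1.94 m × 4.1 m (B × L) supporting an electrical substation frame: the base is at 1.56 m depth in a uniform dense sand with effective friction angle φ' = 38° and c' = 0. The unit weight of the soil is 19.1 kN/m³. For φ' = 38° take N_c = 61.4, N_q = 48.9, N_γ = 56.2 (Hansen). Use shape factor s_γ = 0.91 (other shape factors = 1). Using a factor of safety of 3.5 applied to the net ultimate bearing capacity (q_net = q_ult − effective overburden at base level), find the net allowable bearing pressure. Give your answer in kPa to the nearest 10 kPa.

q_all(net) ≈ 680 kPa

q = γ·D_f = 19.1 × 1.56 = 29.796 kPa.
q·N_q = 29.796 × 48.9 = 1457 kPa
0.5·γ·B·N_γ·s_γ = 0.5 × 19.1 × 1.94 × 56.2 × 0.91 = 947.51 kPa
q_ult = 1457 + 947.51 = 2404.5 kPa.
Net ultimate: q_net = 2404.5 − 29.796 = 2374.7 kPa.
q_all(net) = 2374.7 / 3.5 = 678.5 kPa.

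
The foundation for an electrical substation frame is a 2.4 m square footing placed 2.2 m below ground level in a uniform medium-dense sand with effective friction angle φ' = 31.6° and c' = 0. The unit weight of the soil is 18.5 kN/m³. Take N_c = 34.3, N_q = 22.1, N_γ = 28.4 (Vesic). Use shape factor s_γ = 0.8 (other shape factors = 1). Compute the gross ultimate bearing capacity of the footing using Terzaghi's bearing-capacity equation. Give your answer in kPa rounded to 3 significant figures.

Effective surcharge at the founding depth q = γ·D_f = 18.5 × 2.2 = 40.7 kPa.
q_ult = q·N_q + 0.5·γ·B·N_γ·s_γ
     = 40.7 × 22.1 + 0.5 × 18.5 × 2.4 × 28.4 × 0.8
     = 899.47 + 504.38 = 1403.9 kPa.

q_ult ≈ 1400 kPa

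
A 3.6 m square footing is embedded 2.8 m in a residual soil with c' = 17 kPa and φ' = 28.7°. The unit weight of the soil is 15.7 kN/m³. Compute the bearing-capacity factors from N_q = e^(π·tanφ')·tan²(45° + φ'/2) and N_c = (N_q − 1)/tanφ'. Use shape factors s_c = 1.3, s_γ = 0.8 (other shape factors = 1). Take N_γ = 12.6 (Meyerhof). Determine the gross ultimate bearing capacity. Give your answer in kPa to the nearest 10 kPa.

q_ult ≈ 1590 kPa

tan28.7° = 0.5475, so N_q = e^(π×0.5475)·tan²(59.35°) = 5.584 × 2.848 = 15.9.
N_c = (15.9 − 1)/tan28.7° = 27.22.
Effective surcharge at the founding depth q = γ·D_f = 15.7 × 2.8 = 43.96 kPa.
q_ult = c·N_c·s_c + q·N_q + 0.5·γ·B·N_γ·s_γ
     = 17 × 27.221 × 1.3 + 43.96 × 15.903 + 0.5 × 15.7 × 3.6 × 12.6 × 0.8
     = 601.59 + 699.11 + 284.86 = 1585.6 kPa.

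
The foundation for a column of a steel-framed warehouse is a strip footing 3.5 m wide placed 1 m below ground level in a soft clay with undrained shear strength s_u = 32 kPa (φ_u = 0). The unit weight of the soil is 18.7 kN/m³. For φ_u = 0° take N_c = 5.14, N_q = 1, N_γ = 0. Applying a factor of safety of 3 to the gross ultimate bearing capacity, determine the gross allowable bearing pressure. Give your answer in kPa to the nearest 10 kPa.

Overburden at base level: q = 18.7 × 1 = 18.7 kPa.
Cohesion term c·N_c = 32 × 5.14 = 164.48 kPa; surcharge term q·N_q = 18.7 × 1 = 18.7 kPa.
q_ult = 164.48 + 18.7 = 183.18 kPa.
q_all = q_ult / FS = 183.18 / 3 = 61.06 kPa.

q_all ≈ 60 kPa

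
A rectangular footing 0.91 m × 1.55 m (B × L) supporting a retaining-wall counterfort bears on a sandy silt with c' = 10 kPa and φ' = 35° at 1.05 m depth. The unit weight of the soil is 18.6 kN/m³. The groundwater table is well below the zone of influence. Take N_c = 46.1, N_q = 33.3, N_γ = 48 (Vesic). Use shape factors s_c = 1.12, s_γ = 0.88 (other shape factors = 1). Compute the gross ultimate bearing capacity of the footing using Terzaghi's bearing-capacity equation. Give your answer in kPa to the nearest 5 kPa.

q_ult ≈ 1525 kPa

q = γ·D_f = 18.6 × 1.05 = 19.53 kPa.
c·N_c·s_c = 10 × 46.1 × 1.12 = 516.32 kPa
q·N_q = 19.53 × 33.3 = 650.35 kPa
0.5·γ·B·N_γ·s_γ = 0.5 × 18.6 × 0.91 × 48 × 0.88 = 357.48 kPa
q_ult = 516.32 + 650.35 + 357.48 = 1524.1 kPa.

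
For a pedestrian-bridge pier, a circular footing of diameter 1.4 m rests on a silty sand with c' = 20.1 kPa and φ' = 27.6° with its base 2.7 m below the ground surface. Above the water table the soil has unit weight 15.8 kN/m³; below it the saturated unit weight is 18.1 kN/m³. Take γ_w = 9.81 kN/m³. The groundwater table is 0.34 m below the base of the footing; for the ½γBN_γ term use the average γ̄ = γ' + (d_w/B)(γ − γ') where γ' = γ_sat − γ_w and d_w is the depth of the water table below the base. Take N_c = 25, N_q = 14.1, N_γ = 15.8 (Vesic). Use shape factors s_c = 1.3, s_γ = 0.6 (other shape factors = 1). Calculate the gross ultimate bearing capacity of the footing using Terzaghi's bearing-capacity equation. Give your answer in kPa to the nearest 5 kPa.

q_ult ≈ 1320 kPa

Effective surcharge at the founding depth q = γ·D_f = 15.8 × 2.7 = 42.66 kPa.
With d_w = 0.34 m < B, γ̄ = 8.29 + (0.34/1.4) × (15.8 − 8.29) = 10.114 kN/m³.
q_ult = c·N_c·s_c + q·N_q + 0.5·γ·B·N_γ·s_γ
     = 20.1 × 25 × 1.3 + 42.66 × 14.1 + 0.5 × 10.114 × 1.4 × 15.8 × 0.6
     = 653.25 + 601.51 + 67.116 = 1321.9 kPa.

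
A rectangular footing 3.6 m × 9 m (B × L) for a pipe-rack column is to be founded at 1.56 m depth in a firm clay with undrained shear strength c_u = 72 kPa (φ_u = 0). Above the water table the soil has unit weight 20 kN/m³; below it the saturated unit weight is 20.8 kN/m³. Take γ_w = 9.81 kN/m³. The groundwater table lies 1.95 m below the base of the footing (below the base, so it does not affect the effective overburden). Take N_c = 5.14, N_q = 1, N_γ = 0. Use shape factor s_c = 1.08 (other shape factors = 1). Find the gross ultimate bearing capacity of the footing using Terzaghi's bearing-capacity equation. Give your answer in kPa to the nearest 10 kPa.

q_ult ≈ 430 kPa

Effective surcharge at the founding depth q = γ·D_f = 20 × 1.56 = 31.2 kPa.
q_ult = c·N_c·s_c + q·N_q
     = 72 × 5.14 × 1.08 + 31.2 × 1
     = 399.69 + 31.2 = 430.89 kPa.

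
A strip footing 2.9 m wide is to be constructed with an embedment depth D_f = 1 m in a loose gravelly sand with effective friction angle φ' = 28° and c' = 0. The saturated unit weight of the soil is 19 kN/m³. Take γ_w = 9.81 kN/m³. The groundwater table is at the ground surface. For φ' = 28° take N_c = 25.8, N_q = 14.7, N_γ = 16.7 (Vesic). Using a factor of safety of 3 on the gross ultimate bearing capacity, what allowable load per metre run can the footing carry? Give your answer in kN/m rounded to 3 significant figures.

≈ 346 kN/m

With the water table at the surface the whole profile is submerged: γ' = 19 − 9.81 = 9.19 kN/m³, so q = γ'·D_f = 9.19 kPa; the same γ' applies in the ½γBN_γ term.
q_ult = q·N_q + 0.5·γ·B·N_γ
     = 9.19 × 14.7 + 0.5 × 9.19 × 2.9 × 16.7
     = 135.09 + 222.54 = 357.63 kPa.
Gross allowable pressure q_all = 357.63 / 3 = 119.21 kPa.
Allowable wall load = q_all × B = 119.21 × 2.9 = 345.71 kN per metre run.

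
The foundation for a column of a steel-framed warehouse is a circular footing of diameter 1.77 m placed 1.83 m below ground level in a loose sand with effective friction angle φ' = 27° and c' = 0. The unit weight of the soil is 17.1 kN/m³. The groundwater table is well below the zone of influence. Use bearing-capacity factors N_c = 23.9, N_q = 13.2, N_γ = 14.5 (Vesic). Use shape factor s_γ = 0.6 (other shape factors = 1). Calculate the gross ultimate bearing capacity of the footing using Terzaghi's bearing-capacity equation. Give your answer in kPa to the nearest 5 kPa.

q_ult ≈ 545 kPa

Effective surcharge at the founding depth q = γ·D_f = 17.1 × 1.83 = 31.293 kPa.
q_ult = q·N_q + 0.5·γ·B·N_γ·s_γ
     = 31.293 × 13.2 + 0.5 × 17.1 × 1.77 × 14.5 × 0.6
     = 413.07 + 131.66 = 544.73 kPa.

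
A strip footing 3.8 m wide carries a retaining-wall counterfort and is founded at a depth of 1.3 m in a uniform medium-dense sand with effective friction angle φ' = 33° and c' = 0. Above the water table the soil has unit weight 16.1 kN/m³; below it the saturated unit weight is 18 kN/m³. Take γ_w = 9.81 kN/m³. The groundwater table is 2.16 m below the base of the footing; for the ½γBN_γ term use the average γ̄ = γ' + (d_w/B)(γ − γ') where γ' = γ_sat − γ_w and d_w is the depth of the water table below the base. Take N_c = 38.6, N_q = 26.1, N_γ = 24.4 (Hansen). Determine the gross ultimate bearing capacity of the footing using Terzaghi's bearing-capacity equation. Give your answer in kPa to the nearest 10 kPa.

q_ult ≈ 1130 kPa

q = γ·D_f = 16.1 × 1.3 = 20.93 kPa.
γ' = 8.19 kN/m³; averaging over the depth B below the base, γ̄ = γ' + (d_w/B)(γ − γ') = 12.686 kN/m³.
q·N_q = 20.93 × 26.1 = 546.27 kPa
0.5·γ·B·N_γ = 0.5 × 12.686 × 3.8 × 24.4 = 588.13 kPa
q_ult = 546.27 + 588.13 = 1134.4 kPa.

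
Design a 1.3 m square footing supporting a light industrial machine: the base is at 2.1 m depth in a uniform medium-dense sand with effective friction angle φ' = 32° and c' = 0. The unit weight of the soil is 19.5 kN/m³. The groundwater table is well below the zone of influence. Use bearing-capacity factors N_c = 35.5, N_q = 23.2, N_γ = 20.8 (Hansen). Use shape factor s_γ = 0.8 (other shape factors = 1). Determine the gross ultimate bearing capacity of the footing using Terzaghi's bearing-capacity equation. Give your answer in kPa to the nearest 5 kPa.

q = γ·D_f = 19.5 × 2.1 = 40.95 kPa.
q·N_q = 40.95 × 23.2 = 950.04 kPa
0.5·γ·B·N_γ·s_γ = 0.5 × 19.5 × 1.3 × 20.8 × 0.8 = 210.91 kPa
q_ult = 950.04 + 210.91 = 1161 kPa.

q_ult ≈ 1160 kPa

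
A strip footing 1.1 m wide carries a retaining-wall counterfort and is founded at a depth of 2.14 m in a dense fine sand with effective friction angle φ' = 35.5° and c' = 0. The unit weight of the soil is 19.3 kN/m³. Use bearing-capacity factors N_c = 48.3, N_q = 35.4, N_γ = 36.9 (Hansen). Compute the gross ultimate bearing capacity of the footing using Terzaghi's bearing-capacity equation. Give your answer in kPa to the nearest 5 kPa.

q_ult ≈ 1855 kPa

q = γ·D_f = 19.3 × 2.14 = 41.302 kPa.
q·N_q = 41.302 × 35.4 = 1462.1 kPa
0.5·γ·B·N_γ = 0.5 × 19.3 × 1.1 × 36.9 = 391.69 kPa
q_ult = 1462.1 + 391.69 = 1853.8 kPa.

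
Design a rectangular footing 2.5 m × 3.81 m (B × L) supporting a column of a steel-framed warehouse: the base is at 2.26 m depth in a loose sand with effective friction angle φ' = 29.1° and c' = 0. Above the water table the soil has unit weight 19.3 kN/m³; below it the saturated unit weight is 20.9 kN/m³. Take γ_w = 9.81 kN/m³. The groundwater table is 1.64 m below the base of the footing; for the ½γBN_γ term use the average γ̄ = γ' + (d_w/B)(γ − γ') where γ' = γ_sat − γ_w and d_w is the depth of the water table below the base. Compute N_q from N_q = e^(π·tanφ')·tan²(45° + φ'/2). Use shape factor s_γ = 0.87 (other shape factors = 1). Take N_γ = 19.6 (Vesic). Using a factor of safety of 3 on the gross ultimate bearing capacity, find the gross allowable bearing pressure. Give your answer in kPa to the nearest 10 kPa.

N_q = e^(π·tan29.1°)·tan²(59.55°) = 16.63.
q = γ·D_f = 19.3 × 2.26 = 43.618 kPa.
γ' = 11.09 kN/m³; averaging over the depth B below the base, γ̄ = γ' + (d_w/B)(γ − γ') = 16.476 kN/m³.
q·N_q = 43.618 × 16.628 = 725.28 kPa
0.5·γ·B·N_γ·s_γ = 0.5 × 16.476 × 2.5 × 19.6 × 0.87 = 351.18 kPa
q_ult = 725.28 + 351.18 = 1076.5 kPa.
q_all = 1076.5 / 3 = 358.82 kPa.

q_all ≈ 360 kPa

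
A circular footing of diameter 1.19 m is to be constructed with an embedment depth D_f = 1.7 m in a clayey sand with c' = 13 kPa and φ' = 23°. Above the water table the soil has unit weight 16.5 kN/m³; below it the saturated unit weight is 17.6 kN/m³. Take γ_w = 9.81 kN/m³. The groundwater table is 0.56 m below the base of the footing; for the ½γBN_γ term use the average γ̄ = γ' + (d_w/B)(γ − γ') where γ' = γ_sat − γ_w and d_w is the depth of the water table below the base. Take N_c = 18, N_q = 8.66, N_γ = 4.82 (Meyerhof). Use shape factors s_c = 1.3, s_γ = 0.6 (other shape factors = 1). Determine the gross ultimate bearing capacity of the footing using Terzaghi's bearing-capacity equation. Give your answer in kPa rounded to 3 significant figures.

Effective surcharge at the founding depth q = γ·D_f = 16.5 × 1.7 = 28.05 kPa.
With d_w = 0.56 m < B, γ̄ = 7.79 + (0.56/1.19) × (16.5 − 7.79) = 11.889 kN/m³.
q_ult = c·N_c·s_c + q·N_q + 0.5·γ·B·N_γ·s_γ
     = 13 × 18 × 1.3 + 28.05 × 8.66 + 0.5 × 11.889 × 1.19 × 4.82 × 0.6
     = 304.2 + 242.91 + 20.458 = 567.57 kPa.

q_ult ≈ 568 kPa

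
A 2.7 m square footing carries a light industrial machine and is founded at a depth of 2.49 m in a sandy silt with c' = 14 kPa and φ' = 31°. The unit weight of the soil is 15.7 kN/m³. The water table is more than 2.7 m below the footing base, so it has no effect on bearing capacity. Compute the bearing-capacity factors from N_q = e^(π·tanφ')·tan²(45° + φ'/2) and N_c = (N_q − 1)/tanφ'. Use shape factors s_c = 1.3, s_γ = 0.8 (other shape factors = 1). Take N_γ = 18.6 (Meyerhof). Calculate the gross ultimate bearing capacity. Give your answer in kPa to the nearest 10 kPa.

tan31° = 0.6009, so N_q = e^(π×0.6009)·tan²(60.5°) = 6.604 × 3.124 = 20.63.
N_c = (20.63 − 1)/tan31° = 32.67.
q = γ·D_f = 15.7 × 2.49 = 39.093 kPa.
c·N_c·s_c = 14 × 32.671 × 1.3 = 594.61 kPa
q·N_q = 39.093 × 20.631 = 806.52 kPa
0.5·γ·B·N_γ·s_γ = 0.5 × 15.7 × 2.7 × 18.6 × 0.8 = 315.38 kPa
q_ult = 594.61 + 806.52 + 315.38 = 1716.5 kPa.

q_ult ≈ 1720 kPa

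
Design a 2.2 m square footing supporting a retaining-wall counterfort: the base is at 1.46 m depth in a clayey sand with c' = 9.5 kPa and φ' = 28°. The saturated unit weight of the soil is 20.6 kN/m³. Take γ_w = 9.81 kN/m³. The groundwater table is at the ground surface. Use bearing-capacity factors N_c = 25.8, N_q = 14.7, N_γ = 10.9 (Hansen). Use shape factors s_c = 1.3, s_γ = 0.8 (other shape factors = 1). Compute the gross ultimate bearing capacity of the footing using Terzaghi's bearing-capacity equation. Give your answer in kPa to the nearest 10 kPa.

q_ult ≈ 650 kPa

Water table at ground surface, so effective unit weight γ' = 20.6 − 9.81 = 10.79 kN/m³ is used throughout; overburden q = 10.79 × 1.46 = 15.753 kPa; the same γ' applies in the ½γBN_γ term.
Cohesion term c·N_c·s_c = 9.5 × 25.8 × 1.3 = 318.63 kPa; surcharge term q·N_q = 15.753 × 14.7 = 231.57 kPa; self-weight term 0.5·γ·B·N_γ·s_γ = 0.5 × 10.79 × 2.2 × 10.9 × 0.8 = 103.5 kPa.
q_ult = 318.63 + 231.57 + 103.5 = 653.7 kPa.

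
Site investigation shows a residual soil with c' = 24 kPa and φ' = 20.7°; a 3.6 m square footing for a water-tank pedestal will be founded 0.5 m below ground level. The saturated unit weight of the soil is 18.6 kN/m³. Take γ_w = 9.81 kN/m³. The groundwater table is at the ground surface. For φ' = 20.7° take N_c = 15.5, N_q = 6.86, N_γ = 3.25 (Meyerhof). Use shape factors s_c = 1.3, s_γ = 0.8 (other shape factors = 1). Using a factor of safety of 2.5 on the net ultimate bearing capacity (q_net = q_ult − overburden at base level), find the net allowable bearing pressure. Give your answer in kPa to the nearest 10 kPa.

q_all(net) ≈ 220 kPa

With the water table at the surface the whole profile is submerged: γ' = 18.6 − 9.81 = 8.79 kN/m³, so q = γ'·D_f = 4.395 kPa; the same γ' applies in the ½γBN_γ term.
q_ult = c·N_c·s_c + q·N_q + 0.5·γ·B·N_γ·s_γ
     = 24 × 15.5 × 1.3 + 4.395 × 6.86 + 0.5 × 8.79 × 3.6 × 3.25 × 0.8
     = 483.6 + 30.15 + 41.137 = 554.89 kPa.
q_net = 554.89 − 4.395 = 550.49 kPa.
q_all(net) = 550.49 / 2.5 = 220.2 kPa.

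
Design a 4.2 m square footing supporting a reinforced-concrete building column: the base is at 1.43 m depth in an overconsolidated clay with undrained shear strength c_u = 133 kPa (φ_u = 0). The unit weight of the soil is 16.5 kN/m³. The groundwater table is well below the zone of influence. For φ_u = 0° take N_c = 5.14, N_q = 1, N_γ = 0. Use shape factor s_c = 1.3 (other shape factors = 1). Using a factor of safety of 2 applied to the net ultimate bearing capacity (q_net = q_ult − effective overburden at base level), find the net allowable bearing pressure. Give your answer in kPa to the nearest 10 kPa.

Overburden at base level: q = 16.5 × 1.43 = 23.595 kPa.
Cohesion term c·N_c·s_c = 133 × 5.14 × 1.3 = 888.71 kPa; surcharge term q·N_q = 23.595 × 1 = 23.595 kPa.
q_ult = 888.71 + 23.595 = 912.3 kPa.
Net ultimate: q_net = 912.3 − 23.595 = 888.71 kPa.
q_all(net) = 888.71 / 2 = 444.35 kPa.

q_all(net) ≈ 440 kPa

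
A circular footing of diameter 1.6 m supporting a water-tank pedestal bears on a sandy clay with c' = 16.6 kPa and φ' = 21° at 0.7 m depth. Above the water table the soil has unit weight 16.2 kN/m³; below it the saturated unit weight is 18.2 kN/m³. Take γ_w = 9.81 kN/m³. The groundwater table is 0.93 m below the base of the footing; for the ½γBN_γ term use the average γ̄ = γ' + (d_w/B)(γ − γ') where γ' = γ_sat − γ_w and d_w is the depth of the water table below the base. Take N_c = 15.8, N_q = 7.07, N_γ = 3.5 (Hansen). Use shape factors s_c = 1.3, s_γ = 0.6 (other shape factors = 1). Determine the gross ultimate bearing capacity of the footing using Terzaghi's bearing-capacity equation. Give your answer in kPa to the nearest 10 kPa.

q_ult ≈ 440 kPa

Overburden at base level: q = 16.2 × 0.7 = 11.34 kPa.
The water table is 0.93 m below the base (< B = 1.6 m), so the ½γBN_γ term uses γ̄ = γ' + (d_w/B)(γ − γ') = 8.39 + (0.93/1.6)(16.2 − 8.39) = 12.93 kN/m³.
Cohesion term c·N_c·s_c = 16.6 × 15.8 × 1.3 = 340.96 kPa; surcharge term q·N_q = 11.34 × 7.07 = 80.174 kPa; self-weight term 0.5·γ·B·N_γ·s_γ = 0.5 × 12.93 × 1.6 × 3.5 × 0.6 = 21.722 kPa.
q_ult = 340.96 + 80.174 + 21.722 = 442.86 kPa.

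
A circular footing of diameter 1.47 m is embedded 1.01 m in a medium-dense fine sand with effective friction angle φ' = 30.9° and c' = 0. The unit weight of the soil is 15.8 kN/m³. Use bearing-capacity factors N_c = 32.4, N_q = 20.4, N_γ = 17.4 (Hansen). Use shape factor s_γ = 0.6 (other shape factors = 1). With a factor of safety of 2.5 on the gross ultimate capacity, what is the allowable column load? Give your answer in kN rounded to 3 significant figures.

P_all ≈ 303 kN

Effective surcharge at the founding depth q = γ·D_f = 15.8 × 1.01 = 15.958 kPa.
q_ult = q·N_q + 0.5·γ·B·N_γ·s_γ
     = 15.958 × 20.4 + 0.5 × 15.8 × 1.47 × 17.4 × 0.6
     = 325.54 + 121.24 = 446.78 kPa.
Gross allowable pressure q_all = 446.78 / 2.5 = 178.71 kPa.
Footing area = 1.6972 m², so allowable column load = 178.71 × 1.6972 = 303.31 kN.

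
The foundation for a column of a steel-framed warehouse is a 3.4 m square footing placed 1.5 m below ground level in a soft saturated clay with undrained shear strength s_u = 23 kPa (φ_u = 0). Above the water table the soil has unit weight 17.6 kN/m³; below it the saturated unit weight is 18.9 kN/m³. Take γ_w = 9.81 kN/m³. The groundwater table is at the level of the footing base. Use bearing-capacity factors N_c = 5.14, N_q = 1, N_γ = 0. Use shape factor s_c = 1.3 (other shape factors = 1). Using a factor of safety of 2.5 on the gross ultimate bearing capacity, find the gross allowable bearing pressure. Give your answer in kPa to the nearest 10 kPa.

Effective surcharge at the founding depth q = γ·D_f = 17.6 × 1.5 = 26.4 kPa.
q_ult = c·N_c·s_c + q·N_q
     = 23 × 5.14 × 1.3 + 26.4 × 1
     = 153.69 + 26.4 = 180.09 kPa.
q_all = 180.09 / 2.5 = 72.034 kPa.

q_all ≈ 70 kPa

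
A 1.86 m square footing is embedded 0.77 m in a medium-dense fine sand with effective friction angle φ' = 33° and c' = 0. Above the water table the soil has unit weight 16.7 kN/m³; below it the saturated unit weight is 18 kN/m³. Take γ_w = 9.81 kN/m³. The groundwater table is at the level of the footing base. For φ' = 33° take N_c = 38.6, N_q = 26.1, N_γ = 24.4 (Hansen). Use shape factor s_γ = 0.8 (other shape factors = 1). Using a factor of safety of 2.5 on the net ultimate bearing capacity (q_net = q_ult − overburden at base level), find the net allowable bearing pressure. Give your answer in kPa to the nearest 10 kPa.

Overburden at base level: q = 16.7 × 0.77 = 12.859 kPa.
Below the base the soil is submerged, so the ½γBN_γ term uses γ' = 18 − 9.81 = 8.19 kN/m³.
Surcharge term q·N_q = 12.859 × 26.1 = 335.62 kPa; self-weight term 0.5·γ·B·N_γ·s_γ = 0.5 × 8.19 × 1.86 × 24.4 × 0.8 = 148.68 kPa.
q_ult = 335.62 + 148.68 = 484.3 kPa.
q_net = 484.3 − 12.859 = 471.44 kPa.
q_all(net) = 471.44 / 2.5 = 188.58 kPa.

q_all(net) ≈ 190 kPa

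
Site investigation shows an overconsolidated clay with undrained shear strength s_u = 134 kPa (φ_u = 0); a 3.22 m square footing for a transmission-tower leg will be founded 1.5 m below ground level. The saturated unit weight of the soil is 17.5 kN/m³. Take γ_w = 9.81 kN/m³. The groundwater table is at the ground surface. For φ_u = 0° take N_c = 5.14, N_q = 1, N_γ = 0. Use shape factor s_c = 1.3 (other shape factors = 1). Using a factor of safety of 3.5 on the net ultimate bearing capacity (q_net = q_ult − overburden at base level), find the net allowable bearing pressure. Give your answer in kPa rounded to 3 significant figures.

With the water table at the surface the whole profile is submerged: γ' = 17.5 − 9.81 = 7.69 kN/m³, so q = γ'·D_f = 11.535 kPa.
q_ult = c·N_c·s_c + q·N_q
     = 134 × 5.14 × 1.3 + 11.535 × 1
     = 895.39 + 11.535 = 906.92 kPa.
q_net = 906.92 − 11.535 = 895.39 kPa.
q_all(net) = 895.39 / 3.5 = 255.83 kPa.

q_all(net) ≈ 256 kPa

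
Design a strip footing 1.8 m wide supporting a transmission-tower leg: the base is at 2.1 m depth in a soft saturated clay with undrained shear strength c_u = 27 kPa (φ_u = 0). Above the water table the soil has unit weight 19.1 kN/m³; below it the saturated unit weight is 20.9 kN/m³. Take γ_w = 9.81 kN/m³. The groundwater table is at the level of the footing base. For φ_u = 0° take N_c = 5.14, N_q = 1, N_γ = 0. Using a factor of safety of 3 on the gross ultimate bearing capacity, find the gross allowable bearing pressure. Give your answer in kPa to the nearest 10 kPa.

Overburden at base level: q = 19.1 × 2.1 = 40.11 kPa.
Cohesion term c·N_c = 27 × 5.14 = 138.78 kPa; surcharge term q·N_q = 40.11 × 1 = 40.11 kPa.
q_ult = 138.78 + 40.11 = 178.89 kPa.
q_all = 178.89 / 3 = 59.63 kPa.

q_all ≈ 60 kPa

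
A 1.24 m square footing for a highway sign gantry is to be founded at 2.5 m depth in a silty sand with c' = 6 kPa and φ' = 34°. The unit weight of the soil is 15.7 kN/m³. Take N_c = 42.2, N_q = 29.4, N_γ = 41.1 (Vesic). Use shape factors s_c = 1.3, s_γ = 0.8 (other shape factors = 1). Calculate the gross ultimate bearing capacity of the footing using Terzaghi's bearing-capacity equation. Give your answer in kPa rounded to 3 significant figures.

q_ult ≈ 1800 kPa

q = γ·D_f = 15.7 × 2.5 = 39.25 kPa.
c·N_c·s_c = 6 × 42.2 × 1.3 = 329.16 kPa
q·N_q = 39.25 × 29.4 = 1154 kPa
0.5·γ·B·N_γ·s_γ = 0.5 × 15.7 × 1.24 × 41.1 × 0.8 = 320.05 kPa
q_ult = 329.16 + 1154 + 320.05 = 1803.2 kPa.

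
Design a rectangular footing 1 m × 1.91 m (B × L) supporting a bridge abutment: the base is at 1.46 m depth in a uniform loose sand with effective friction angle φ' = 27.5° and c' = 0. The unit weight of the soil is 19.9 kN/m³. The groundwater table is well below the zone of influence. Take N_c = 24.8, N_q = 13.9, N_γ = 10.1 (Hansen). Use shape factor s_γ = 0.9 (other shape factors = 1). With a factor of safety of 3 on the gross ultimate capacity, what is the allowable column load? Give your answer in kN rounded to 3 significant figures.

P_all ≈ 315 kN

Overburden at base level: q = 19.9 × 1.46 = 29.054 kPa.
Surcharge term q·N_q = 29.054 × 13.9 = 403.85 kPa; self-weight term 0.5·γ·B·N_γ·s_γ = 0.5 × 19.9 × 1 × 10.1 × 0.9 = 90.445 kPa.
q_ult = 403.85 + 90.445 = 494.3 kPa.
Gross allowable pressure q_all = 494.3 / 3 = 164.77 kPa.
Footing area = 1.91 m², so allowable column load = 164.77 × 1.91 = 314.7 kN.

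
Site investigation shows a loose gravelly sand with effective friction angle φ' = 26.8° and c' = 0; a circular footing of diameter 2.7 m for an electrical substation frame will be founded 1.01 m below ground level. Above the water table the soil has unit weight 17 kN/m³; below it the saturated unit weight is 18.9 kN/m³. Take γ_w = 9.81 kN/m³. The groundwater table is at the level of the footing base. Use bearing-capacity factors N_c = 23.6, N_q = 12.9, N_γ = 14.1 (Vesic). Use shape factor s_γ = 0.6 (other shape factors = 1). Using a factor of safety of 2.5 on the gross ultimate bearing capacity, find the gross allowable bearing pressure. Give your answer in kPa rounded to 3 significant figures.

q_all ≈ 130 kPa

Effective surcharge at the founding depth q = γ·D_f = 17 × 1.01 = 17.17 kPa.
The water table coincides with the base, so in the self-weight term γ → γ' = 9.09 kN/m³.
q_ult = q·N_q + 0.5·γ·B·N_γ·s_γ
     = 17.17 × 12.9 + 0.5 × 9.09 × 2.7 × 14.1 × 0.6
     = 221.49 + 103.82 = 325.31 kPa.
q_all = 325.31 / 2.5 = 130.12 kPa.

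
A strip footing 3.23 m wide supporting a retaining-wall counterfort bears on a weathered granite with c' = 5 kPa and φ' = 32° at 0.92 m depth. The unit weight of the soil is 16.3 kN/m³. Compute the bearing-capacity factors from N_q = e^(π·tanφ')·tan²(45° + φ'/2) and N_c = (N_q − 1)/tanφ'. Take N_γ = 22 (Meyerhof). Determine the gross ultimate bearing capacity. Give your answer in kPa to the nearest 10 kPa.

q_ult ≈ 1100 kPa

tan32° = 0.6249, so N_q = e^(π×0.6249)·tan²(61°) = 7.121 × 3.255 = 23.18.
N_c = (23.18 − 1)/tan32° = 35.49.
Overburden at base level: q = 16.3 × 0.92 = 14.996 kPa.
Cohesion term c·N_c = 5 × 35.49 = 177.45 kPa; surcharge term q·N_q = 14.996 × 23.177 = 347.56 kPa; self-weight term 0.5·γ·B·N_γ = 0.5 × 16.3 × 3.23 × 22 = 579.14 kPa.
q_ult = 177.45 + 347.56 + 579.14 = 1104.1 kPa.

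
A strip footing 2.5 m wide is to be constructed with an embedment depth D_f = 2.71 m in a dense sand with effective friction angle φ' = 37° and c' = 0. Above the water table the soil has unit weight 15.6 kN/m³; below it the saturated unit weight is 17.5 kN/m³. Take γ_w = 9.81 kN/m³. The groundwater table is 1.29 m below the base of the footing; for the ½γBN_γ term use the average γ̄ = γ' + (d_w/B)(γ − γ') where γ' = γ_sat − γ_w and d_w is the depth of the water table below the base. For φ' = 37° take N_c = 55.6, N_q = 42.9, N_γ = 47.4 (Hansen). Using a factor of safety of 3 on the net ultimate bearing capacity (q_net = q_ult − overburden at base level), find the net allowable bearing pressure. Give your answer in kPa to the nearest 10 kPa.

q_all(net) ≈ 820 kPa

q = γ·D_f = 15.6 × 2.71 = 42.276 kPa.
γ' = 7.69 kN/m³; averaging over the depth B below the base, γ̄ = γ' + (d_w/B)(γ − γ') = 11.772 kN/m³.
q·N_q = 42.276 × 42.9 = 1813.6 kPa
0.5·γ·B·N_γ = 0.5 × 11.772 × 2.5 × 47.4 = 697.46 kPa
q_ult = 1813.6 + 697.46 = 2511.1 kPa.
q_net = 2511.1 − 42.276 = 2468.8 kPa.
q_all(net) = 2468.8 / 3 = 822.94 kPa.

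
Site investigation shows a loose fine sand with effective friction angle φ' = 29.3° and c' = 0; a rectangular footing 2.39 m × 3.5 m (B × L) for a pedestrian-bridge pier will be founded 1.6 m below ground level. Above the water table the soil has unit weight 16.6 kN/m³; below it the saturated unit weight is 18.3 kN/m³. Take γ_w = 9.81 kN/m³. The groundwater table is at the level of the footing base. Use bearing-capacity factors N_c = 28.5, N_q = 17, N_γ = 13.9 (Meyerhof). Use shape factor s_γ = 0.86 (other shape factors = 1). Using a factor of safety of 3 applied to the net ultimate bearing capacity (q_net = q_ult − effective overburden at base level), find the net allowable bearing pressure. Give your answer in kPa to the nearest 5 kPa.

q = γ·D_f = 16.6 × 1.6 = 26.56 kPa.
For the ½γBN_γ term take γ' = 18.3 − 9.81 = 8.49 kN/m³ (soil below base is submerged).
q·N_q = 26.56 × 17 = 451.52 kPa
0.5·γ·B·N_γ·s_γ = 0.5 × 8.49 × 2.39 × 13.9 × 0.86 = 121.28 kPa
q_ult = 451.52 + 121.28 = 572.8 kPa.
Net ultimate: q_net = 572.8 − 26.56 = 546.24 kPa.
q_all(net) = 546.24 / 3 = 182.08 kPa.

q_all(net) ≈ 180 kPa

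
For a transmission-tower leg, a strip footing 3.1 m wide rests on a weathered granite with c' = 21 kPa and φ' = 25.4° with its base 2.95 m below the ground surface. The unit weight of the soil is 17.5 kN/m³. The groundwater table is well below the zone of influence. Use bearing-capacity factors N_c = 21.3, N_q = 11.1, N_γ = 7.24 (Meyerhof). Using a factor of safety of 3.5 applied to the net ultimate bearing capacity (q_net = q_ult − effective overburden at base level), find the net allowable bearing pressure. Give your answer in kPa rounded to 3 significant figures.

q_all(net) ≈ 333 kPa

q = γ·D_f = 17.5 × 2.95 = 51.625 kPa.
c·N_c = 21 × 21.3 = 447.3 kPa
q·N_q = 51.625 × 11.1 = 573.04 kPa
0.5·γ·B·N_γ = 0.5 × 17.5 × 3.1 × 7.24 = 196.39 kPa
q_ult = 447.3 + 573.04 + 196.39 = 1216.7 kPa.
Net ultimate: q_net = 1216.7 − 51.625 = 1165.1 kPa.
q_all(net) = 1165.1 / 3.5 = 332.89 kPa.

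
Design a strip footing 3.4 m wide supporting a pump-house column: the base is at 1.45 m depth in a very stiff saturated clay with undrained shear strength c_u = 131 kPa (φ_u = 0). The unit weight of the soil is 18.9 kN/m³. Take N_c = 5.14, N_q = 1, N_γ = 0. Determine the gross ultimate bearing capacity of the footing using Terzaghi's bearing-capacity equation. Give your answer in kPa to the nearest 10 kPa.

q_ult ≈ 700 kPa

q = γ·D_f = 18.9 × 1.45 = 27.405 kPa.
c·N_c = 131 × 5.14 = 673.34 kPa
q·N_q = 27.405 × 1 = 27.405 kPa
q_ult = 673.34 + 27.405 = 700.74 kPa.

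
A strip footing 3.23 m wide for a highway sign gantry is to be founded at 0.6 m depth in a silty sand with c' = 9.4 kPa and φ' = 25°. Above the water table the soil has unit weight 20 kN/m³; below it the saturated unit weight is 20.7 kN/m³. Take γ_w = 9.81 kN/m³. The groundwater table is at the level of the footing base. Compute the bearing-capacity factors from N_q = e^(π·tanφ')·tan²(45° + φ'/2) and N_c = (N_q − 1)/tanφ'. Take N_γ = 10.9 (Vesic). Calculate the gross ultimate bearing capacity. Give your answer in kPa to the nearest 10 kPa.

tan25° = 0.4663, so N_q = e^(π×0.4663)·tan²(57.5°) = 4.327 × 2.464 = 10.66.
N_c = (10.66 − 1)/tan25° = 20.72.
Effective surcharge at the founding depth q = γ·D_f = 20 × 0.6 = 12 kPa.
The water table coincides with the base, so in the self-weight term γ → γ' = 10.89 kN/m³.
q_ult = c·N_c + q·N_q + 0.5·γ·B·N_γ
     = 9.4 × 20.721 + 12 × 10.662 + 0.5 × 10.89 × 3.23 × 10.9
     = 194.77 + 127.95 + 191.7 = 514.42 kPa.

q_ult ≈ 510 kPa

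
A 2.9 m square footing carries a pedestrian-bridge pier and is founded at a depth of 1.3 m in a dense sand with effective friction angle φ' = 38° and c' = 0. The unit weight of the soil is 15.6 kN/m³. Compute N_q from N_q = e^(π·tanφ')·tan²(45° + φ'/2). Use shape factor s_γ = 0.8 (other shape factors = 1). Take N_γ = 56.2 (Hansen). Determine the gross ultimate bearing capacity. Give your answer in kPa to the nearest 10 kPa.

tan38° = 0.7813, so N_q = e^(π×0.7813)·tan²(64°) = 11.64 × 4.204 = 48.93.
q = γ·D_f = 15.6 × 1.3 = 20.28 kPa.
q·N_q = 20.28 × 48.933 = 992.37 kPa
0.5·γ·B·N_γ·s_γ = 0.5 × 15.6 × 2.9 × 56.2 × 0.8 = 1017 kPa
q_ult = 992.37 + 1017 = 2009.4 kPa.

q_ult ≈ 2010 kPa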